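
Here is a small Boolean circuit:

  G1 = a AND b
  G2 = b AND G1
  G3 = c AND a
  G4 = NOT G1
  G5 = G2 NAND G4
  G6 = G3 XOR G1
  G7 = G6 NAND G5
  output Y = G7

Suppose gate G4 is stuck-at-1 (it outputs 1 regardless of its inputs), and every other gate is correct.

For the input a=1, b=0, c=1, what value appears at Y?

Propagate with G4 forced: G1=0, G2=0, G3=1, G4=1 [stuck-at-1], G5=1, G6=1, G7=0.
So Y = 0. (Same as the fault-free value — the fault is masked on this input.)

0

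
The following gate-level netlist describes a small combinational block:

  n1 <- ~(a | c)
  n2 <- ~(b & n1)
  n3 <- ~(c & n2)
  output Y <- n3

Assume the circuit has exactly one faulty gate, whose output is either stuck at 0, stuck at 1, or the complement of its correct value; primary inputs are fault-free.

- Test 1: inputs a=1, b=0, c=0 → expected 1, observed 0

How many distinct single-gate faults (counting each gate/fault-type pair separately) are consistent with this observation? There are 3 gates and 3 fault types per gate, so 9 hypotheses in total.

2

Fault-free: n1=0, n2=1, n3=1 → 1. Observed 0.
  n1 stuck-at-0: output 1 ✗
  n1 stuck-at-1: output 1 ✗
  n1 inverted output: output 1 ✗
  n2 stuck-at-0: output 1 ✗
  n2 stuck-at-1: output 1 ✗
  n2 inverted output: output 1 ✗
  n3 stuck-at-0: output 0 ✓
  n3 stuck-at-1: output 1 ✗
  n3 inverted output: output 0 ✓
Consistent faults: {n3 stuck-at-0, n3 inverted output} — 2 in all.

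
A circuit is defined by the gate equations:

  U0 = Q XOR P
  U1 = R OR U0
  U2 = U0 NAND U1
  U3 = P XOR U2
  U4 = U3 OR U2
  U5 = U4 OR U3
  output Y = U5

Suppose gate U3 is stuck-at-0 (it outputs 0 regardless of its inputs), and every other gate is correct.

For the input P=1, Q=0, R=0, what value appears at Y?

Propagate with U3 forced: U0=1, U1=1, U2=0, U3=0 [stuck-at-0], U4=0, U5=0.
So Y = 0. (Without the fault it would be 1.)

0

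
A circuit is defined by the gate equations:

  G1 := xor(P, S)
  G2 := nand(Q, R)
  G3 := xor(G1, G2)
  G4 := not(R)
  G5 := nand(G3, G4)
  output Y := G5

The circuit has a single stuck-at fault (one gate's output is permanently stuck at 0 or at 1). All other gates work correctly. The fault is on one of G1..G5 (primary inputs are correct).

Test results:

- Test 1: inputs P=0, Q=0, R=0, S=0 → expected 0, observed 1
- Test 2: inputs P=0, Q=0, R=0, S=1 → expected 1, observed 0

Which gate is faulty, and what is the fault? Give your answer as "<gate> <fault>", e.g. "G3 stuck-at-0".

Fault-free values for test 1 (P=0, Q=0, R=0, S=0): G1=0, G2=1, G3=1, G4=1, G5=0, giving Y=0. Observed 1.
Test 1: faults giving observed 1 are {G1 stuck-at-1, G2 stuck-at-0, G3 stuck-at-0, G4 stuck-at-0, G5 stuck-at-1}.
Test 2 (P=0, Q=0, R=0, S=1): fault-free G1=1, G2=1, G3=0, G4=1, G5=1 → 1; observed 0. Eliminates G1 stuck-at-1, G3 stuck-at-0, G4 stuck-at-0, G5 stuck-at-1.
Only G2 stuck-at-0 is consistent with every test.

G2 stuck-at-0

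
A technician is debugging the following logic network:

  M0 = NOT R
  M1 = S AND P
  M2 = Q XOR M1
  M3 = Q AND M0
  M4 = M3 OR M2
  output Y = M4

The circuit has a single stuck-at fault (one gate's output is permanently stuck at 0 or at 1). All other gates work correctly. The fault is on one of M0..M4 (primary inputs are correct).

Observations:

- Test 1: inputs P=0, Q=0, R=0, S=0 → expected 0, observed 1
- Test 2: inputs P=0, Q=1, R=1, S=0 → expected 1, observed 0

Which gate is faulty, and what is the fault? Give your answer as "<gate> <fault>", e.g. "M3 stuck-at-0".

M1 stuck-at-1

Fault-free values for test 1 (P=0, Q=0, R=0, S=0): M0=1, M1=0, M2=0, M3=0, M4=0, giving Y=0. Observed 1.
Test 1: faults giving observed 1 are {M1 stuck-at-1, M2 stuck-at-1, M3 stuck-at-1, M4 stuck-at-1}.
Test 2 (P=0, Q=1, R=1, S=0): fault-free M0=0, M1=0, M2=1, M3=0, M4=1 → 1; observed 0. Eliminates M2 stuck-at-1, M3 stuck-at-1, M4 stuck-at-1.
Only M1 stuck-at-1 is consistent with every test.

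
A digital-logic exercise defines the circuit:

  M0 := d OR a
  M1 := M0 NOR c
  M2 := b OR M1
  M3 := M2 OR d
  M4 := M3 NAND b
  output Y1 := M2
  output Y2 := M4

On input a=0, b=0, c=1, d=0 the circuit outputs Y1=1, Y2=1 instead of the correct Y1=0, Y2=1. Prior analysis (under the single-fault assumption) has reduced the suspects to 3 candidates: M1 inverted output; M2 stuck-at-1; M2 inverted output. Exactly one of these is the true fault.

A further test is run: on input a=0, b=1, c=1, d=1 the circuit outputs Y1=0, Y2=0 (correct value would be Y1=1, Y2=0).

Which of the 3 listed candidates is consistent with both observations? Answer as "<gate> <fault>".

M2 inverted output

Evaluate each candidate on input a=0, b=1, c=1, d=1:
  M1 inverted output: M0=1, M1=1 [inverted output], M2=1, M3=1, M4=0 → Y1=1, Y2=0 — eliminated
  M2 stuck-at-1: M0=1, M1=0, M2=1 [stuck-at-1], M3=1, M4=0 → Y1=1, Y2=0 — eliminated
  M2 inverted output: M0=1, M1=0, M2=0 [inverted output], M3=1, M4=0 → Y1=0, Y2=0 — matches
Only M2 inverted output reproduces the observed Y1=0, Y2=0.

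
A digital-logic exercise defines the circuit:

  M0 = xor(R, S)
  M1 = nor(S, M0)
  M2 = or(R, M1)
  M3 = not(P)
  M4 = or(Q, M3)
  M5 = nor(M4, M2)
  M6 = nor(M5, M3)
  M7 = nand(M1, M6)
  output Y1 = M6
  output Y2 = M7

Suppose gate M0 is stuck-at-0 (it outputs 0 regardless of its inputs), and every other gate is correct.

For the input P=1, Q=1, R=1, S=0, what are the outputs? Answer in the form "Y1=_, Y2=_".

Y1=1, Y2=0

Propagate with M0 forced: M0=0 [stuck-at-0], M1=1, M2=1, M3=0, M4=1, M5=0, M6=1, M7=0.
So the outputs are Y1=1, Y2=0. (Without the fault they would be Y1=1, Y2=1.)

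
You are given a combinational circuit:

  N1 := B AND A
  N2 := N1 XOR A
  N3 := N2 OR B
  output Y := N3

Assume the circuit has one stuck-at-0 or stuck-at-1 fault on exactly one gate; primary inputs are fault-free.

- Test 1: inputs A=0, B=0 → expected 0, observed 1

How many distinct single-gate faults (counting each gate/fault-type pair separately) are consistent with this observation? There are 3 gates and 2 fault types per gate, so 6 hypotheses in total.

Fault-free: N1=0, N2=0, N3=0 → 0. Observed 1.
  N1 stuck-at-0: output 0 ✗
  N1 stuck-at-1: output 1 ✓
  N2 stuck-at-0: output 0 ✗
  N2 stuck-at-1: output 1 ✓
  N3 stuck-at-0: output 0 ✗
  N3 stuck-at-1: output 1 ✓
Consistent faults: {N1 stuck-at-1, N2 stuck-at-1, N3 stuck-at-1} — 3 in all.

3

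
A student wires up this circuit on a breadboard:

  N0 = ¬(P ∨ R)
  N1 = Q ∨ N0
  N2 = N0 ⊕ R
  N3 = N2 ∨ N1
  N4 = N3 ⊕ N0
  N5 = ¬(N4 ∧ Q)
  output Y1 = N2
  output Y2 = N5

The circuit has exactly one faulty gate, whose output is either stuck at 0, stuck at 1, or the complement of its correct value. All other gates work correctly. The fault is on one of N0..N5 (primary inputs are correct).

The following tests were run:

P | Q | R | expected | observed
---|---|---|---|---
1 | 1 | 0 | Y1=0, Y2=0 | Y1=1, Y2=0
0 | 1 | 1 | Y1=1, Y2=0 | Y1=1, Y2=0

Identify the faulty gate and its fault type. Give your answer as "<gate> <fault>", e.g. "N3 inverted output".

N2 stuck-at-1

Fault-free values for test 1 (P=1, Q=1, R=0): N0=0, N1=1, N2=0, N3=1, N4=1, N5=0, giving Y1=0, Y2=0. Observed Y1=1, Y2=0.
Test 1: faults giving observed Y1=1, Y2=0 are {N2 stuck-at-1, N2 inverted output}.
Test 2 (P=0, Q=1, R=1): fault-free N0=0, N1=1, N2=1, N3=1, N4=1, N5=0 → Y1=1, Y2=0; observed Y1=1, Y2=0. Eliminates N2 inverted output.
Only N2 stuck-at-1 is consistent with every test.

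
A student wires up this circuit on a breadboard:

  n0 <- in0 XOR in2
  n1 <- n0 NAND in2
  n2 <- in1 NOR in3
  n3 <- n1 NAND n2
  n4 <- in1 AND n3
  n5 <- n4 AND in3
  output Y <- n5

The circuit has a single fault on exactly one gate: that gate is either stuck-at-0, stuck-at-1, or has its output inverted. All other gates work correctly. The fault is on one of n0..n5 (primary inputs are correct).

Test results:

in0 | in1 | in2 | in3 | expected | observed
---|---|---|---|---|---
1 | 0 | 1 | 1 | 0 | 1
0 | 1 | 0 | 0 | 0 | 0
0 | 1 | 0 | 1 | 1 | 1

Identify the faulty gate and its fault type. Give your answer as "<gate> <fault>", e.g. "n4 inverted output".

Fault-free values for test 1 (in0=1, in1=0, in2=1, in3=1): n0=0, n1=1, n2=0, n3=1, n4=0, n5=0, giving Y=0. Observed 1.
Test 1: faults giving observed 1 are {n4 stuck-at-1, n4 inverted output, n5 stuck-at-1, n5 inverted output}.
Test 2 (in0=0, in1=1, in2=0, in3=0): fault-free n0=0, n1=1, n2=0, n3=1, n4=1, n5=0 → 0; observed 0. Eliminates n5 stuck-at-1, n5 inverted output.
Test 3 (in0=0, in1=1, in2=0, in3=1): fault-free n0=0, n1=1, n2=0, n3=1, n4=1, n5=1 → 1; observed 1. Eliminates n4 inverted output.
Only n4 stuck-at-1 is consistent with every test.

n4 stuck-at-1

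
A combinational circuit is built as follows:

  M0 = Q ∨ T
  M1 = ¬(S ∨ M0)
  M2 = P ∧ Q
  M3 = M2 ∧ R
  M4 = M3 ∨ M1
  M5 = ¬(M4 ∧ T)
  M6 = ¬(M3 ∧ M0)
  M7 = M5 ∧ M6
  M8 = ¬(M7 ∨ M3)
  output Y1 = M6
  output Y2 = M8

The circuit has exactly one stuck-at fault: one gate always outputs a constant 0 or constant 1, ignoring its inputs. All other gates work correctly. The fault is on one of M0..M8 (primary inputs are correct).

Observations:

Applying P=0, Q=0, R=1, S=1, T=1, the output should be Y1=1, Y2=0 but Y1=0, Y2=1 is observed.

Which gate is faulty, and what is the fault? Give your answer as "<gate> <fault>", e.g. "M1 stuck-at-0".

Fault-free values for test 1 (P=0, Q=0, R=1, S=1, T=1): M0=1, M1=0, M2=0, M3=0, M4=0, M5=1, M6=1, M7=1, M8=0, giving Y1=1, Y2=0. Observed Y1=0, Y2=1.
Test 1: faults giving observed Y1=0, Y2=1 are {M6 stuck-at-0}.
Only M6 stuck-at-0 is consistent with every test.

M6 stuck-at-0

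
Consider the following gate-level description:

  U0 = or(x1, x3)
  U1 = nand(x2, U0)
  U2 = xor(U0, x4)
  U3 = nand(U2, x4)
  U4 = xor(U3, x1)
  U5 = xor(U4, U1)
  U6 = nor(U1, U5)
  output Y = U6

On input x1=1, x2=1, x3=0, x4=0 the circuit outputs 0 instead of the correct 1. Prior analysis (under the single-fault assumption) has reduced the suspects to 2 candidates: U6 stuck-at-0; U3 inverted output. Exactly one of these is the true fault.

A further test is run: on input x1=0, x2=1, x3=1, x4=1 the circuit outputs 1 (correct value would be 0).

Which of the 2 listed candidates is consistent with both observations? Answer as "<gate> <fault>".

U3 inverted output

Evaluate each candidate on input x1=0, x2=1, x3=1, x4=1:
  U6 stuck-at-0: U0=1, U1=0, U2=0, U3=1, U4=1, U5=1, U6=0 [stuck-at-0] → 0 — eliminated
  U3 inverted output: U0=1, U1=0, U2=0, U3=0 [inverted output], U4=0, U5=0, U6=1 → 1 — matches
Only U3 inverted output reproduces the observed 1.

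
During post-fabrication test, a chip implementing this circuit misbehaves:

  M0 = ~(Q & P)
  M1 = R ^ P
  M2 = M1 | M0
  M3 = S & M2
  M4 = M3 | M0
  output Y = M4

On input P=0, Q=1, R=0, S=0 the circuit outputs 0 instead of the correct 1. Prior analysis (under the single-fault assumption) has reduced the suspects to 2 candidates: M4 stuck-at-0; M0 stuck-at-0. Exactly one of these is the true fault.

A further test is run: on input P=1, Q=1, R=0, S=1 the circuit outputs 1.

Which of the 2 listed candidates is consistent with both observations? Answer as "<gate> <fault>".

M0 stuck-at-0

Evaluate each candidate on input P=1, Q=1, R=0, S=1:
  M4 stuck-at-0: M0=0, M1=1, M2=1, M3=1, M4=0 [stuck-at-0] → 0 — eliminated
  M0 stuck-at-0: M0=0 [stuck-at-0], M1=1, M2=1, M3=1, M4=1 → 1 — matches
Only M0 stuck-at-0 reproduces the observed 1.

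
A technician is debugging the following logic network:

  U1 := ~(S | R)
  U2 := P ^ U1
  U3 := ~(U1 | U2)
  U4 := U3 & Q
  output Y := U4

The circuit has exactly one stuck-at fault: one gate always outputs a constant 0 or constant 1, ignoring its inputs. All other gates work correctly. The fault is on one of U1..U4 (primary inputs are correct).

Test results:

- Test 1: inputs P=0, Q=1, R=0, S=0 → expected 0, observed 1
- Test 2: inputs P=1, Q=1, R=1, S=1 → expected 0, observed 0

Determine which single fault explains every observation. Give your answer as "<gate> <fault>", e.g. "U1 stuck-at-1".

Fault-free values for test 1 (P=0, Q=1, R=0, S=0): U1=1, U2=1, U3=0, U4=0, giving Y=0. Observed 1.
Test 1: faults giving observed 1 are {U1 stuck-at-0, U3 stuck-at-1, U4 stuck-at-1}.
Test 2 (P=1, Q=1, R=1, S=1): fault-free U1=0, U2=1, U3=0, U4=0 → 0; observed 0. Eliminates U3 stuck-at-1, U4 stuck-at-1.
Only U1 stuck-at-0 is consistent with every test.

U1 stuck-at-0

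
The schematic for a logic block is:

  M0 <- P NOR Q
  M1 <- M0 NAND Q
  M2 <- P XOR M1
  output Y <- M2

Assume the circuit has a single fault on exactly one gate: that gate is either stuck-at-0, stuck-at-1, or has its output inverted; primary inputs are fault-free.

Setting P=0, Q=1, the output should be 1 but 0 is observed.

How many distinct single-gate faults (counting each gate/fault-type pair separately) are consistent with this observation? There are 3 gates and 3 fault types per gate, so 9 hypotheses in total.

Fault-free: M0=0, M1=1, M2=1 → 1. Observed 0.
  M0 stuck-at-0: output 1 ✗
  M0 stuck-at-1: output 0 ✓
  M0 inverted output: output 0 ✓
  M1 stuck-at-0: output 0 ✓
  M1 stuck-at-1: output 1 ✗
  M1 inverted output: output 0 ✓
  M2 stuck-at-0: output 0 ✓
  M2 stuck-at-1: output 1 ✗
  M2 inverted output: output 0 ✓
Consistent faults: {M0 stuck-at-1, M0 inverted output, M1 stuck-at-0, M1 inverted output, M2 stuck-at-0, M2 inverted output} — 6 in all.

6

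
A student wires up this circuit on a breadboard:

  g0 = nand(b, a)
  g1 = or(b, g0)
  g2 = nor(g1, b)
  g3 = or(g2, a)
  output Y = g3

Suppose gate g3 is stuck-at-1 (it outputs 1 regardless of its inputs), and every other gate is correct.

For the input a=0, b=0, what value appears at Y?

1

Propagate with g3 forced: g0=1, g1=1, g2=0, g3=1 [stuck-at-1].
So Y = 1. (Without the fault it would be 0.)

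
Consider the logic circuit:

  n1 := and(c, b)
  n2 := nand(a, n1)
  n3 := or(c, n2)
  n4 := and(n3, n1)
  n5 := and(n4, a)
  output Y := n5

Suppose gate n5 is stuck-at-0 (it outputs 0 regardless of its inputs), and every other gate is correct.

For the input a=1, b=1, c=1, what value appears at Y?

0

Propagate with n5 forced: n1=1, n2=0, n3=1, n4=1, n5=0 [stuck-at-0].
So Y = 0. (Without the fault it would be 1.)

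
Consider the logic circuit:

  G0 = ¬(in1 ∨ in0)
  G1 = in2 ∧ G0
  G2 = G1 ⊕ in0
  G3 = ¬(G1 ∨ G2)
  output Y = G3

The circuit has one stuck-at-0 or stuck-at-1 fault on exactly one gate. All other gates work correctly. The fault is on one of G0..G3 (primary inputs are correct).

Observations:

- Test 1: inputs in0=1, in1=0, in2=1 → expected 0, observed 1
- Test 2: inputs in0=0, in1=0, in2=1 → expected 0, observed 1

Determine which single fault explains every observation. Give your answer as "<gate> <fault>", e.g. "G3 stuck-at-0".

G3 stuck-at-1

Fault-free values for test 1 (in0=1, in1=0, in2=1): G0=0, G1=0, G2=1, G3=0, giving Y=0. Observed 1.
Test 1: faults giving observed 1 are {G2 stuck-at-0, G3 stuck-at-1}.
Test 2 (in0=0, in1=0, in2=1): fault-free G0=1, G1=1, G2=1, G3=0 → 0; observed 1. Eliminates G2 stuck-at-0.
Only G3 stuck-at-1 is consistent with every test.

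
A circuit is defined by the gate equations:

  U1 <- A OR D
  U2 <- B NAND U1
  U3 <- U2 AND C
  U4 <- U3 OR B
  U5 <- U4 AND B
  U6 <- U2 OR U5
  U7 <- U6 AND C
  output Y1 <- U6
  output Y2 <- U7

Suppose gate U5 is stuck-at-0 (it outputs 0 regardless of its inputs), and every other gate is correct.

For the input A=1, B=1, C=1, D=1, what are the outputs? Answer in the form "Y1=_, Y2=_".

Propagate with U5 forced: U1=1, U2=0, U3=0, U4=1, U5=0 [stuck-at-0], U6=0, U7=0.
So the outputs are Y1=0, Y2=0. (Without the fault they would be Y1=1, Y2=1.)

Y1=0, Y2=0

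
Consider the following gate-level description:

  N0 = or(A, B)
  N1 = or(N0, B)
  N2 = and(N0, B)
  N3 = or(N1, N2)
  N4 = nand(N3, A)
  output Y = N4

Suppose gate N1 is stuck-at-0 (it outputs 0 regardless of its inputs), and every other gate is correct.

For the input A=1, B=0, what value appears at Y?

Propagate with N1 forced: N0=1, N1=0 [stuck-at-0], N2=0, N3=0, N4=1.
So Y = 1. (Without the fault it would be 0.)

1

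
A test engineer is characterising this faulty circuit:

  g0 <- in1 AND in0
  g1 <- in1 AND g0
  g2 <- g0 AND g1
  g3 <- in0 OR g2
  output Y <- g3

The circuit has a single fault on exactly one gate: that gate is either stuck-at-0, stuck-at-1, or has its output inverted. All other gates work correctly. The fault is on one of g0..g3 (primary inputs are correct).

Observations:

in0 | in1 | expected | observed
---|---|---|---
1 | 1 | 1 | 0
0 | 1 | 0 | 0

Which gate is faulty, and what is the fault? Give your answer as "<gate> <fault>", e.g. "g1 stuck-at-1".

g3 stuck-at-0

Fault-free values for test 1 (in0=1, in1=1): g0=1, g1=1, g2=1, g3=1, giving Y=1. Observed 0.
Test 1: faults giving observed 0 are {g3 stuck-at-0, g3 inverted output}.
Test 2 (in0=0, in1=1): fault-free g0=0, g1=0, g2=0, g3=0 → 0; observed 0. Eliminates g3 inverted output.
Only g3 stuck-at-0 is consistent with every test.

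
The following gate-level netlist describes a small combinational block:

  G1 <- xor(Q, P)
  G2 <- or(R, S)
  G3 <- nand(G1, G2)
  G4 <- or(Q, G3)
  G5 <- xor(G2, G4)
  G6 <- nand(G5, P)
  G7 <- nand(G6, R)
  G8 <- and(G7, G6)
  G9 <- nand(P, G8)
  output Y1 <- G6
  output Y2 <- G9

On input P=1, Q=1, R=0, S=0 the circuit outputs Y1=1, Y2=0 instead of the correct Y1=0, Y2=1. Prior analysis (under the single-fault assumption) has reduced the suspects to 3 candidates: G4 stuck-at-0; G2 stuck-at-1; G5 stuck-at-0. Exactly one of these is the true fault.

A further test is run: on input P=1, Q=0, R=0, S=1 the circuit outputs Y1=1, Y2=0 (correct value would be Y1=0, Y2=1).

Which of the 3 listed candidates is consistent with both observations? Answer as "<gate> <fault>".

Evaluate each candidate on input P=1, Q=0, R=0, S=1:
  G4 stuck-at-0: G1=1, G2=1, G3=0, G4=0 [stuck-at-0], G5=1, G6=0, G7=1, G8=0, G9=1 → Y1=0, Y2=1 — eliminated
  G2 stuck-at-1: G1=1, G2=1 [stuck-at-1], G3=0, G4=0, G5=1, G6=0, G7=1, G8=0, G9=1 → Y1=0, Y2=1 — eliminated
  G5 stuck-at-0: G1=1, G2=1, G3=0, G4=0, G5=0 [stuck-at-0], G6=1, G7=1, G8=1, G9=0 → Y1=1, Y2=0 — matches
Only G5 stuck-at-0 reproduces the observed Y1=1, Y2=0.

G5 stuck-at-0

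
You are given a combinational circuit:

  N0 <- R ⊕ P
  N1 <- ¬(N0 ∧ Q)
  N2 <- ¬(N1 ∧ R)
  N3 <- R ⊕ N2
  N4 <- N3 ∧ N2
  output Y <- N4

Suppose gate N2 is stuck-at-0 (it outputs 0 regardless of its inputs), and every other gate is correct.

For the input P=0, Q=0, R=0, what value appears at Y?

0

Propagate with N2 forced: N0=0, N1=1, N2=0 [stuck-at-0], N3=0, N4=0.
So Y = 0. (Without the fault it would be 1.)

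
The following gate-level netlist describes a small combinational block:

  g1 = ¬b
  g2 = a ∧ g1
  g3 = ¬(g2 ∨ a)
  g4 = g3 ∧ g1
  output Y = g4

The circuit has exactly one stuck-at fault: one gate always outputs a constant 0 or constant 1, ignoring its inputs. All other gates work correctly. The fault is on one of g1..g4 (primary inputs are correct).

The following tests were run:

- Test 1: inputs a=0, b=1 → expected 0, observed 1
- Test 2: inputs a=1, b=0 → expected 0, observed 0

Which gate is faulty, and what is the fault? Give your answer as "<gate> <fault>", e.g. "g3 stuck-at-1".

g1 stuck-at-1

Fault-free values for test 1 (a=0, b=1): g1=0, g2=0, g3=1, g4=0, giving Y=0. Observed 1.
Test 1: faults giving observed 1 are {g1 stuck-at-1, g4 stuck-at-1}.
Test 2 (a=1, b=0): fault-free g1=1, g2=1, g3=0, g4=0 → 0; observed 0. Eliminates g4 stuck-at-1.
Only g1 stuck-at-1 is consistent with every test.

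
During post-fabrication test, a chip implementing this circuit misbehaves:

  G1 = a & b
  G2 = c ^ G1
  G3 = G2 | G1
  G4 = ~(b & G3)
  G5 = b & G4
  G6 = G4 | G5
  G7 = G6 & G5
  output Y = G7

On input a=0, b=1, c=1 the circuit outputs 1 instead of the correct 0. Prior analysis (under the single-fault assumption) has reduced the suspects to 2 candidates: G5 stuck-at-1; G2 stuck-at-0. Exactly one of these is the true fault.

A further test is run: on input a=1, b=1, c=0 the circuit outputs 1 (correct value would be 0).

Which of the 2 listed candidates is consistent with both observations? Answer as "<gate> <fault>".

Evaluate each candidate on input a=1, b=1, c=0:
  G5 stuck-at-1: G1=1, G2=1, G3=1, G4=0, G5=1 [stuck-at-1], G6=1, G7=1 → 1 — matches
  G2 stuck-at-0: G1=1, G2=0 [stuck-at-0], G3=1, G4=0, G5=0, G6=0, G7=0 → 0 — eliminated
Only G5 stuck-at-1 reproduces the observed 1.

G5 stuck-at-1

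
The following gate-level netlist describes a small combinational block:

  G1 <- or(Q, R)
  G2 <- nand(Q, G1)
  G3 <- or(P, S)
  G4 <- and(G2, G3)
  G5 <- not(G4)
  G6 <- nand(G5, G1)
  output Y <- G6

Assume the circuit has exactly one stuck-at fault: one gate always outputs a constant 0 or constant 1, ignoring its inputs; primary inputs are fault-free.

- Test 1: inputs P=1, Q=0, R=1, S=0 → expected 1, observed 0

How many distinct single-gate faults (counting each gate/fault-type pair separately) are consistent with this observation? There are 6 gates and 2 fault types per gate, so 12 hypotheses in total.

Fault-free: G1=1, G2=1, G3=1, G4=1, G5=0, G6=1 → 1. Observed 0.
  G1 stuck-at-0: output 1 ✗
  G1 stuck-at-1: output 1 ✗
  G2 stuck-at-0: output 0 ✓
  G2 stuck-at-1: output 1 ✗
  G3 stuck-at-0: output 0 ✓
  G3 stuck-at-1: output 1 ✗
  G4 stuck-at-0: output 0 ✓
  G4 stuck-at-1: output 1 ✗
  G5 stuck-at-0: output 1 ✗
  G5 stuck-at-1: output 0 ✓
  G6 stuck-at-0: output 0 ✓
  G6 stuck-at-1: output 1 ✗
Consistent faults: {G2 stuck-at-0, G3 stuck-at-0, G4 stuck-at-0, G5 stuck-at-1, G6 stuck-at-0} — 5 in all.

5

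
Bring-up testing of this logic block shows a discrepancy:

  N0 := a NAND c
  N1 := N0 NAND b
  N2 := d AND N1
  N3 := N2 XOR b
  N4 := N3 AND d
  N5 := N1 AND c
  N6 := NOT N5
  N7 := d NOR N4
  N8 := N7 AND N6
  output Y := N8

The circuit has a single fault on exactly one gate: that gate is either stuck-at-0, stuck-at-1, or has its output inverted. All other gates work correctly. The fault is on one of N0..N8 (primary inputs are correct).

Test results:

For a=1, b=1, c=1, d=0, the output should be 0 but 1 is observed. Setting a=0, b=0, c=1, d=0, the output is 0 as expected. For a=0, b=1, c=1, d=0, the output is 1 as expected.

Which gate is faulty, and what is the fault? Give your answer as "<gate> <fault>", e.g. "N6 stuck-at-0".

Fault-free values for test 1 (a=1, b=1, c=1, d=0): N0=0, N1=1, N2=0, N3=1, N4=0, N5=1, N6=0, N7=1, N8=0, giving Y=0. Observed 1.
Test 1: faults giving observed 1 are {N0 stuck-at-1, N0 inverted output, N1 stuck-at-0, N1 inverted output, N5 stuck-at-0, N5 inverted output, N6 stuck-at-1, N6 inverted output, N8 stuck-at-1, N8 inverted output}.
Test 2 (a=0, b=0, c=1, d=0): fault-free N0=1, N1=1, N2=0, N3=0, N4=0, N5=1, N6=0, N7=1, N8=0 → 0; observed 0. Eliminates N1 stuck-at-0, N1 inverted output, N5 stuck-at-0, N5 inverted output, N6 stuck-at-1, N6 inverted output, N8 stuck-at-1, N8 inverted output.
Test 3 (a=0, b=1, c=1, d=0): fault-free N0=1, N1=0, N2=0, N3=1, N4=0, N5=0, N6=1, N7=1, N8=1 → 1; observed 1. Eliminates N0 inverted output.
Only N0 stuck-at-1 is consistent with every test.

N0 stuck-at-1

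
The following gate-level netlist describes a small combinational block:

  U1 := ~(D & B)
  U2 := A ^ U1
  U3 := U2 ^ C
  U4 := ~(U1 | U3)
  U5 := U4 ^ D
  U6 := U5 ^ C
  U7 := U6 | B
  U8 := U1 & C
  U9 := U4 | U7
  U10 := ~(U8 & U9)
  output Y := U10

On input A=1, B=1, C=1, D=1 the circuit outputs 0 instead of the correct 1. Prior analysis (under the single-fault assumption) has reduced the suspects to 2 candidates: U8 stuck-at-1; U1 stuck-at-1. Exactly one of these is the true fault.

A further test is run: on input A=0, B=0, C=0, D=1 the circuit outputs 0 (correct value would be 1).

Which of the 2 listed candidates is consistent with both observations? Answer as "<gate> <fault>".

Evaluate each candidate on input A=0, B=0, C=0, D=1:
  U8 stuck-at-1: U1=1, U2=1, U3=1, U4=0, U5=1, U6=1, U7=1, U8=1 [stuck-at-1], U9=1, U10=0 → 0 — matches
  U1 stuck-at-1: U1=1 [stuck-at-1], U2=1, U3=1, U4=0, U5=1, U6=1, U7=1, U8=0, U9=1, U10=1 → 1 — eliminated
Only U8 stuck-at-1 reproduces the observed 0.

U8 stuck-at-1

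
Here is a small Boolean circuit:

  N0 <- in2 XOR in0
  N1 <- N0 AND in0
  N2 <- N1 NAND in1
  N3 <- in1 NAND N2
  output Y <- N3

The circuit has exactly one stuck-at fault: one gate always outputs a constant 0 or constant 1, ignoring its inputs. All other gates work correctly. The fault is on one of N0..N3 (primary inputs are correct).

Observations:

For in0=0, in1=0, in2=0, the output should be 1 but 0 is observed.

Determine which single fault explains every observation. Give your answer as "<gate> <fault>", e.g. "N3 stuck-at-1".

Fault-free values for test 1 (in0=0, in1=0, in2=0): N0=0, N1=0, N2=1, N3=1, giving Y=1. Observed 0.
Test 1: faults giving observed 0 are {N3 stuck-at-0}.
Only N3 stuck-at-0 is consistent with every test.

N3 stuck-at-0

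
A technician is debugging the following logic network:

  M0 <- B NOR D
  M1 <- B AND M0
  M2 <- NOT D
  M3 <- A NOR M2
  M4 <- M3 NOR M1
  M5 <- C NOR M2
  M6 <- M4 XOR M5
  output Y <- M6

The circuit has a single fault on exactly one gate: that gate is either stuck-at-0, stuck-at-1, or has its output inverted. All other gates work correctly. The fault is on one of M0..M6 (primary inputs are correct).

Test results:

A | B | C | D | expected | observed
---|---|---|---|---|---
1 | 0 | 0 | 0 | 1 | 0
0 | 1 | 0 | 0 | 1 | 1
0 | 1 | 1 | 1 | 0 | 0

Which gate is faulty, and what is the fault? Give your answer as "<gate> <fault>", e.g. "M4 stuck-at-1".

M2 stuck-at-0

Fault-free values for test 1 (A=1, B=0, C=0, D=0): M0=1, M1=0, M2=1, M3=0, M4=1, M5=0, M6=1, giving Y=1. Observed 0.
Test 1: faults giving observed 0 are {M1 stuck-at-1, M1 inverted output, M2 stuck-at-0, M2 inverted output, M3 stuck-at-1, M3 inverted output, M4 stuck-at-0, M4 inverted output, M5 stuck-at-1, M5 inverted output, M6 stuck-at-0, M6 inverted output}.
Test 2 (A=0, B=1, C=0, D=0): fault-free M0=0, M1=0, M2=1, M3=0, M4=1, M5=0, M6=1 → 1; observed 1. Eliminates M1 stuck-at-1, M1 inverted output, M3 stuck-at-1, M3 inverted output, M4 stuck-at-0, M4 inverted output, M5 stuck-at-1, M5 inverted output, M6 stuck-at-0, M6 inverted output.
Test 3 (A=0, B=1, C=1, D=1): fault-free M0=0, M1=0, M2=0, M3=1, M4=0, M5=0, M6=0 → 0; observed 0. Eliminates M2 inverted output.
Only M2 stuck-at-0 is consistent with every test.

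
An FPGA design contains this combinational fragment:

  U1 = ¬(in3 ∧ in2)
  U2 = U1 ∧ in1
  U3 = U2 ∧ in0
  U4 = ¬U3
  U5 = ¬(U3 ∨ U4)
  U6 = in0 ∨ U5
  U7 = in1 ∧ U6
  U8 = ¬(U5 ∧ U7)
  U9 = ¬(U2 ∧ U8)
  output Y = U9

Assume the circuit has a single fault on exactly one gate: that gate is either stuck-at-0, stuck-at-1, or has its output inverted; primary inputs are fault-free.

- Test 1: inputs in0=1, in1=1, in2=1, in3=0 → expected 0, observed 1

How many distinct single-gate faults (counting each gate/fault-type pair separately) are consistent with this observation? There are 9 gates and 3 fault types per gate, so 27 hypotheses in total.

10

Fault-free: U1=1, U2=1, U3=1, U4=0, U5=0, U6=1, U7=1, U8=1, U9=0 → 0. Observed 1.
  U1: stuck-at-0, inverted output ✓; others ✗
  U2: stuck-at-0, inverted output ✓; others ✗
  U3: none of the 3 fault types match ✗
  U4: none of the 3 fault types match ✗
  U5: stuck-at-1, inverted output ✓; others ✗
  U6: none of the 3 fault types match ✗
  U7: none of the 3 fault types match ✗
  U8: stuck-at-0, inverted output ✓; others ✗
  U9: stuck-at-1, inverted output ✓; others ✗
Consistent faults: {U1 stuck-at-0, U1 inverted output, U2 stuck-at-0, U2 inverted output, U5 stuck-at-1, U5 inverted output, U8 stuck-at-0, U8 inverted output, U9 stuck-at-1, U9 inverted output} — 10 in all.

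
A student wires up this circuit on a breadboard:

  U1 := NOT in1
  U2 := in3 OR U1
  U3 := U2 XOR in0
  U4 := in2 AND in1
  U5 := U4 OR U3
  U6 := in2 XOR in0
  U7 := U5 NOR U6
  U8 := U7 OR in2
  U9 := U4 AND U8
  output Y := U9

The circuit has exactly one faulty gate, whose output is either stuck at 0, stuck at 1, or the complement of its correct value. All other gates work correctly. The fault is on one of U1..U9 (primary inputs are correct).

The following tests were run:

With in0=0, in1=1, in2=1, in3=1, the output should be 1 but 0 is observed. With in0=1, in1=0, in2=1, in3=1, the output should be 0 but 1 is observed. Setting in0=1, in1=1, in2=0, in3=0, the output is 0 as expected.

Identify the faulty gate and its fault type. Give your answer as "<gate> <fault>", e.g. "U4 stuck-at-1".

Fault-free values for test 1 (in0=0, in1=1, in2=1, in3=1): U1=0, U2=1, U3=1, U4=1, U5=1, U6=1, U7=0, U8=1, U9=1, giving Y=1. Observed 0.
Test 1: faults giving observed 0 are {U4 stuck-at-0, U4 inverted output, U8 stuck-at-0, U8 inverted output, U9 stuck-at-0, U9 inverted output}.
Test 2 (in0=1, in1=0, in2=1, in3=1): fault-free U1=1, U2=1, U3=0, U4=0, U5=0, U6=0, U7=1, U8=1, U9=0 → 0; observed 1. Eliminates U4 stuck-at-0, U8 stuck-at-0, U8 inverted output, U9 stuck-at-0.
Test 3 (in0=1, in1=1, in2=0, in3=0): fault-free U1=0, U2=0, U3=1, U4=0, U5=1, U6=1, U7=0, U8=0, U9=0 → 0; observed 0. Eliminates U9 inverted output.
Only U4 inverted output is consistent with every test.

U4 inverted output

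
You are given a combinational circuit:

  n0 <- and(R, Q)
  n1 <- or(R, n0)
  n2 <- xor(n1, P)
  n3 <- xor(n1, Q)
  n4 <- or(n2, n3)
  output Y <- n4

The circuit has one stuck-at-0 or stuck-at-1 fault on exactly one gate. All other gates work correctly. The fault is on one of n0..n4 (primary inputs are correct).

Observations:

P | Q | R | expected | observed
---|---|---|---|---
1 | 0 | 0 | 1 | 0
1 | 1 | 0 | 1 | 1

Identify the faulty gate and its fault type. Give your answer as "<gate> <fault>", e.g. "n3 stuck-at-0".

n2 stuck-at-0

Fault-free values for test 1 (P=1, Q=0, R=0): n0=0, n1=0, n2=1, n3=0, n4=1, giving Y=1. Observed 0.
Test 1: faults giving observed 0 are {n2 stuck-at-0, n4 stuck-at-0}.
Test 2 (P=1, Q=1, R=0): fault-free n0=0, n1=0, n2=1, n3=1, n4=1 → 1; observed 1. Eliminates n4 stuck-at-0.
Only n2 stuck-at-0 is consistent with every test.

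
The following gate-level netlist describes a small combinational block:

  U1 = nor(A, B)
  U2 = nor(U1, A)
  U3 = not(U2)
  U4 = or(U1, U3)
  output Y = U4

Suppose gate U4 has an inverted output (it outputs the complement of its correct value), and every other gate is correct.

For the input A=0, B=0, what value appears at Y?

0

Propagate with U4 forced: U1=1, U2=0, U3=1, U4=0 [inverted output].
So Y = 0. (Without the fault it would be 1.)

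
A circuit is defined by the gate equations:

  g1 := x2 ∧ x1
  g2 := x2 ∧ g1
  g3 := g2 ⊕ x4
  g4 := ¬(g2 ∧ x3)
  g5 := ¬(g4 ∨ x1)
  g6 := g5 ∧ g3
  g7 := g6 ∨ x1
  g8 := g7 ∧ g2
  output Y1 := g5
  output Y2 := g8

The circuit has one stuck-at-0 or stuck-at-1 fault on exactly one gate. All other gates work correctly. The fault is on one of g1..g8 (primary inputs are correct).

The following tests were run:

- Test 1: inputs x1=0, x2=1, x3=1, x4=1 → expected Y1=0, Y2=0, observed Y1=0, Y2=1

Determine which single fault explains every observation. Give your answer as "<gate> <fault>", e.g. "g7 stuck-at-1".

Fault-free values for test 1 (x1=0, x2=1, x3=1, x4=1): g1=0, g2=0, g3=1, g4=1, g5=0, g6=0, g7=0, g8=0, giving Y1=0, Y2=0. Observed Y1=0, Y2=1.
Test 1: faults giving observed Y1=0, Y2=1 are {g8 stuck-at-1}.
Only g8 stuck-at-1 is consistent with every test.

g8 stuck-at-1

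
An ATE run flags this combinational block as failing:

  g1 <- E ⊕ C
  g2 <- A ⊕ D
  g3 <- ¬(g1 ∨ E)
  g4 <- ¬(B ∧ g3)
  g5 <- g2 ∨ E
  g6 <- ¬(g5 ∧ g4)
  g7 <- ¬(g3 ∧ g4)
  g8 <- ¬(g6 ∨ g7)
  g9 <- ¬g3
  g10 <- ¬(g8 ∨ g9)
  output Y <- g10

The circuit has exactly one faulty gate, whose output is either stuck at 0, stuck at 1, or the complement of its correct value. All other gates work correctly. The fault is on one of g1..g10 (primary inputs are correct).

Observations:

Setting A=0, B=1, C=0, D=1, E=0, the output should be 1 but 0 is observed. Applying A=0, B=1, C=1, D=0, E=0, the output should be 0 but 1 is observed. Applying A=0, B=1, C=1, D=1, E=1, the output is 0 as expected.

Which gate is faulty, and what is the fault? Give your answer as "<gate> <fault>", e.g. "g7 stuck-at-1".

g1 inverted output

Fault-free values for test 1 (A=0, B=1, C=0, D=1, E=0): g1=0, g2=1, g3=1, g4=0, g5=1, g6=1, g7=1, g8=0, g9=0, g10=1, giving Y=1. Observed 0.
Test 1: faults giving observed 0 are {g1 stuck-at-1, g1 inverted output, g3 stuck-at-0, g3 inverted output, g4 stuck-at-1, g4 inverted output, g8 stuck-at-1, g8 inverted output, g9 stuck-at-1, g9 inverted output, g10 stuck-at-0, g10 inverted output}.
Test 2 (A=0, B=1, C=1, D=0, E=0): fault-free g1=1, g2=0, g3=0, g4=1, g5=0, g6=1, g7=1, g8=0, g9=1, g10=0 → 0; observed 1. Eliminates g1 stuck-at-1, g3 stuck-at-0, g4 stuck-at-1, g4 inverted output, g8 stuck-at-1, g8 inverted output, g9 stuck-at-1, g10 stuck-at-0.
Test 3 (A=0, B=1, C=1, D=1, E=1): fault-free g1=0, g2=1, g3=0, g4=1, g5=1, g6=0, g7=1, g8=0, g9=1, g10=0 → 0; observed 0. Eliminates g3 inverted output, g9 inverted output, g10 inverted output.
Only g1 inverted output is consistent with every test.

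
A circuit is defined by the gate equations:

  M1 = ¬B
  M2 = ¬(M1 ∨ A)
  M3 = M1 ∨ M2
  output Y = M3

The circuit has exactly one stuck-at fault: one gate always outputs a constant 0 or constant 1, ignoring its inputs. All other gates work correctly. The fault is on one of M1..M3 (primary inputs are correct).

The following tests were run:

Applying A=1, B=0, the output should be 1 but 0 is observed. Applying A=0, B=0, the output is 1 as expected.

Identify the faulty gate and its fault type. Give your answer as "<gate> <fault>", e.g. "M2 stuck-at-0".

M1 stuck-at-0

Fault-free values for test 1 (A=1, B=0): M1=1, M2=0, M3=1, giving Y=1. Observed 0.
Test 1: faults giving observed 0 are {M1 stuck-at-0, M3 stuck-at-0}.
Test 2 (A=0, B=0): fault-free M1=1, M2=0, M3=1 → 1; observed 1. Eliminates M3 stuck-at-0.
Only M1 stuck-at-0 is consistent with every test.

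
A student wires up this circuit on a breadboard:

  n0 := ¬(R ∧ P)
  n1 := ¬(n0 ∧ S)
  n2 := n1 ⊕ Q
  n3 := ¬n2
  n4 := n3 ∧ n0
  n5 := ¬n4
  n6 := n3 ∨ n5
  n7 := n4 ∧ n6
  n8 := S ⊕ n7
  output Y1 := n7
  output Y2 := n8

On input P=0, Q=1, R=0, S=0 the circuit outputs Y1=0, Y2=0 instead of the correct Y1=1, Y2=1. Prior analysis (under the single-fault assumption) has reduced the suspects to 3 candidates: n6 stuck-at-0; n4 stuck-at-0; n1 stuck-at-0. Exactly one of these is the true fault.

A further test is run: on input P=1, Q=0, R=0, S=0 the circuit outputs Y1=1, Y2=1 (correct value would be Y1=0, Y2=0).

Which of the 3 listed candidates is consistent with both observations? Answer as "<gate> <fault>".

Evaluate each candidate on input P=1, Q=0, R=0, S=0:
  n6 stuck-at-0: n0=1, n1=1, n2=1, n3=0, n4=0, n5=1, n6=0 [stuck-at-0], n7=0, n8=0 → Y1=0, Y2=0 — eliminated
  n4 stuck-at-0: n0=1, n1=1, n2=1, n3=0, n4=0 [stuck-at-0], n5=1, n6=1, n7=0, n8=0 → Y1=0, Y2=0 — eliminated
  n1 stuck-at-0: n0=1, n1=0 [stuck-at-0], n2=0, n3=1, n4=1, n5=0, n6=1, n7=1, n8=1 → Y1=1, Y2=1 — matches
Only n1 stuck-at-0 reproduces the observed Y1=1, Y2=1.

n1 stuck-at-0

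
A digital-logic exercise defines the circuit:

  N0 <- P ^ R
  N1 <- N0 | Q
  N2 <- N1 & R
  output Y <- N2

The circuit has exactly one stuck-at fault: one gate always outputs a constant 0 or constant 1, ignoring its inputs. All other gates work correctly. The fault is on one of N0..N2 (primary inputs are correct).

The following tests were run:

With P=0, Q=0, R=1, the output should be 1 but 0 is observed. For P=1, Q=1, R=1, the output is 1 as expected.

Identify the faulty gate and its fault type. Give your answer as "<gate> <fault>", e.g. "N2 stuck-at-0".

Fault-free values for test 1 (P=0, Q=0, R=1): N0=1, N1=1, N2=1, giving Y=1. Observed 0.
Test 1: faults giving observed 0 are {N0 stuck-at-0, N1 stuck-at-0, N2 stuck-at-0}.
Test 2 (P=1, Q=1, R=1): fault-free N0=0, N1=1, N2=1 → 1; observed 1. Eliminates N1 stuck-at-0, N2 stuck-at-0.
Only N0 stuck-at-0 is consistent with every test.

N0 stuck-at-0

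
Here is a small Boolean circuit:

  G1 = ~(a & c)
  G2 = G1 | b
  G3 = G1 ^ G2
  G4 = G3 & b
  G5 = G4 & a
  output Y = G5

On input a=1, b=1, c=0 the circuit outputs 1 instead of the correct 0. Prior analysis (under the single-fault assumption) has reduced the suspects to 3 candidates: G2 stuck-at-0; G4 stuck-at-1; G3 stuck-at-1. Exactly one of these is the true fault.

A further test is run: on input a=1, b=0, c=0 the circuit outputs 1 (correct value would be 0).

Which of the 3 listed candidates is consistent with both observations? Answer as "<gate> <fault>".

Evaluate each candidate on input a=1, b=0, c=0:
  G2 stuck-at-0: G1=1, G2=0 [stuck-at-0], G3=1, G4=0, G5=0 → 0 — eliminated
  G4 stuck-at-1: G1=1, G2=1, G3=0, G4=1 [stuck-at-1], G5=1 → 1 — matches
  G3 stuck-at-1: G1=1, G2=1, G3=1 [stuck-at-1], G4=0, G5=0 → 0 — eliminated
Only G4 stuck-at-1 reproduces the observed 1.

G4 stuck-at-1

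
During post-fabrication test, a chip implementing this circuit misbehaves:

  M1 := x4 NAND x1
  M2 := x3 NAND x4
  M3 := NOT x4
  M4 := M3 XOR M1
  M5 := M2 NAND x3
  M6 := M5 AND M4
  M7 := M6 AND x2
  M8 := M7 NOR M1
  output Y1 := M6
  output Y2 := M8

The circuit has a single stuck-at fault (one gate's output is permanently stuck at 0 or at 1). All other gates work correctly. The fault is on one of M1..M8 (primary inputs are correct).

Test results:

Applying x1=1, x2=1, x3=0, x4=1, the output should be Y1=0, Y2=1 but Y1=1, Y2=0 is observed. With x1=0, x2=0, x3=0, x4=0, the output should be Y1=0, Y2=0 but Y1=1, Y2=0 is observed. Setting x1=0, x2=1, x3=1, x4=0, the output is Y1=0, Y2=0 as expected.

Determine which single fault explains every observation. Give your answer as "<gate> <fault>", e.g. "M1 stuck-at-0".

M4 stuck-at-1

Fault-free values for test 1 (x1=1, x2=1, x3=0, x4=1): M1=0, M2=1, M3=0, M4=0, M5=1, M6=0, M7=0, M8=1, giving Y1=0, Y2=1. Observed Y1=1, Y2=0.
Test 1: faults giving observed Y1=1, Y2=0 are {M1 stuck-at-1, M3 stuck-at-1, M4 stuck-at-1, M6 stuck-at-1}.
Test 2 (x1=0, x2=0, x3=0, x4=0): fault-free M1=1, M2=1, M3=1, M4=0, M5=1, M6=0, M7=0, M8=0 → Y1=0, Y2=0; observed Y1=1, Y2=0. Eliminates M1 stuck-at-1, M3 stuck-at-1.
Test 3 (x1=0, x2=1, x3=1, x4=0): fault-free M1=1, M2=1, M3=1, M4=0, M5=0, M6=0, M7=0, M8=0 → Y1=0, Y2=0; observed Y1=0, Y2=0. Eliminates M6 stuck-at-1.
Only M4 stuck-at-1 is consistent with every test.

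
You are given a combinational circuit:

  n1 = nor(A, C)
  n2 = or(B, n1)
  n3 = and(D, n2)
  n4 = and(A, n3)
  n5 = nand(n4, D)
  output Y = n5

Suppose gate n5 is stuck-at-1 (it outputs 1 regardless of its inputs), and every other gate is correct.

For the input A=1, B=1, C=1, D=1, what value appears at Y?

Propagate with n5 forced: n1=0, n2=1, n3=1, n4=1, n5=1 [stuck-at-1].
So Y = 1. (Without the fault it would be 0.)

1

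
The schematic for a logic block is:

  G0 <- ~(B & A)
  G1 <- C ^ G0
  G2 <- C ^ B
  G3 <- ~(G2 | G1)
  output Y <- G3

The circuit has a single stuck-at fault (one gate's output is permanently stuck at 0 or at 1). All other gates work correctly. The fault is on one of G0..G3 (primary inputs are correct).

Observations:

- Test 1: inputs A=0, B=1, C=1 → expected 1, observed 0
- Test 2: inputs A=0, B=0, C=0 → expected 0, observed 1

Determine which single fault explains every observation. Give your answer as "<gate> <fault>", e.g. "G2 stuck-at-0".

Fault-free values for test 1 (A=0, B=1, C=1): G0=1, G1=0, G2=0, G3=1, giving Y=1. Observed 0.
Test 1: faults giving observed 0 are {G0 stuck-at-0, G1 stuck-at-1, G2 stuck-at-1, G3 stuck-at-0}.
Test 2 (A=0, B=0, C=0): fault-free G0=1, G1=1, G2=0, G3=0 → 0; observed 1. Eliminates G1 stuck-at-1, G2 stuck-at-1, G3 stuck-at-0.
Only G0 stuck-at-0 is consistent with every test.

G0 stuck-at-0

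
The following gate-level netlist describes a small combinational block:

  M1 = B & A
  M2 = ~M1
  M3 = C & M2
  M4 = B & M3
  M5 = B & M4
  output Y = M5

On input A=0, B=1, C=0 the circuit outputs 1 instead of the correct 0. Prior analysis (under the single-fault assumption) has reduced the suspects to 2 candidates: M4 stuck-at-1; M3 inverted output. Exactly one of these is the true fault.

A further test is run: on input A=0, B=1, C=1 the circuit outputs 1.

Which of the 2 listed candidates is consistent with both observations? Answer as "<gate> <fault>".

Evaluate each candidate on input A=0, B=1, C=1:
  M4 stuck-at-1: M1=0, M2=1, M3=1, M4=1 [stuck-at-1], M5=1 → 1 — matches
  M3 inverted output: M1=0, M2=1, M3=0 [inverted output], M4=0, M5=0 → 0 — eliminated
Only M4 stuck-at-1 reproduces the observed 1.

M4 stuck-at-1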